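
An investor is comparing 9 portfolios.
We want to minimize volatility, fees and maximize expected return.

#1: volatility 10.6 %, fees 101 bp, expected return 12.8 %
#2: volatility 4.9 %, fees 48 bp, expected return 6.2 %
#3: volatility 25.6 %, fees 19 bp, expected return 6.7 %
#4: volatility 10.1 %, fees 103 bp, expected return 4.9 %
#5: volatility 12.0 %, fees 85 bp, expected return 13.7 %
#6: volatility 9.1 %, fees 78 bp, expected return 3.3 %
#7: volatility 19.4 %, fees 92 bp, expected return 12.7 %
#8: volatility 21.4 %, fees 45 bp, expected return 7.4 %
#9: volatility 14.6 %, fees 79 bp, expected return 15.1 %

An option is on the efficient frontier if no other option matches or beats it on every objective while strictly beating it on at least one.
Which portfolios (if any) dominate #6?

#2

#2: volatility 4.9≤9.1, fees 48≤78, expected return 6.2≥3.3 — dominates #6.
Others (#1, #3, #4, #5, #7, #8, #9) are each worse than #6 on at least one objective.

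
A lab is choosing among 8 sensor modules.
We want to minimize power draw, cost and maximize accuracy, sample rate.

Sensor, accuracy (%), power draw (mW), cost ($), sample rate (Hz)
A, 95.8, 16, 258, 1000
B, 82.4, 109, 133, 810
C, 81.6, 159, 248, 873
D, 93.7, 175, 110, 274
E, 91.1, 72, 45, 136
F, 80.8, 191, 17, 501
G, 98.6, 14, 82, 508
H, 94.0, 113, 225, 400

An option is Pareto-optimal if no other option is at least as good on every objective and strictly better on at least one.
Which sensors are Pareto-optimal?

A, B, C, E, F, G

A: not dominated (best sample rate).
B: not dominated.
C: not dominated.
D: dominated by G (accuracy 98.6≥93.7, power draw 14≤175, cost 82≤110, sample rate 508≥274).
E: not dominated.
F: not dominated (best cost).
G: not dominated (best accuracy).
H: dominated by G (accuracy 98.6≥94.0, power draw 14≤113, cost 82≤225, sample rate 508≥400).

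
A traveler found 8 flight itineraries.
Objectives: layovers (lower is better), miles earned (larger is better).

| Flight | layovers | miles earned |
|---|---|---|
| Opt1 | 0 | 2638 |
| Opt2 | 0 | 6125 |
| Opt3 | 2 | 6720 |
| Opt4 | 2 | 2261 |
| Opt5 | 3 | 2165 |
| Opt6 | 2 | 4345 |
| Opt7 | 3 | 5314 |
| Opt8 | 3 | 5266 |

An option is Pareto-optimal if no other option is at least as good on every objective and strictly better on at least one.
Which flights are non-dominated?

Opt1: dominated by Opt2 (layovers 0≤0, miles earned 6125≥2638).
Opt2: not dominated.
Opt3: not dominated (best miles earned).
Opt4: dominated by Opt1 (layovers 0≤2, miles earned 2638≥2261).
Opt5: dominated by Opt1 (layovers 0≤3, miles earned 2638≥2165).
Opt6: dominated by Opt2 (layovers 0≤2, miles earned 6125≥4345).
Opt7: dominated by Opt2 (layovers 0≤3, miles earned 6125≥5314).
Opt8: dominated by Opt2 (layovers 0≤3, miles earned 6125≥5266).

Opt2, Opt3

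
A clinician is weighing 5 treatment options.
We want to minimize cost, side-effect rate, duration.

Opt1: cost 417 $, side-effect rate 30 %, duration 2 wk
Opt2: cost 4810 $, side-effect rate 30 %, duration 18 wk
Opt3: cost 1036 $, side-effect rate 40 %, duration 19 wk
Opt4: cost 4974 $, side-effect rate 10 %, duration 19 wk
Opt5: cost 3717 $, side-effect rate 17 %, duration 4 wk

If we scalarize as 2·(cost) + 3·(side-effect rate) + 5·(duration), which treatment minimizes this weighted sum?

Opt1: 2·417 + 3·30 + 5·2 = 934
Opt2: 2·4810 + 3·30 + 5·18 = 9800
Opt3: 2·1036 + 3·40 + 5·19 = 2287
Opt4: 2·4974 + 3·10 + 5·19 = 10073
Opt5: 2·3717 + 3·17 + 5·4 = 7505
Lowest: Opt1 at 934.

Opt1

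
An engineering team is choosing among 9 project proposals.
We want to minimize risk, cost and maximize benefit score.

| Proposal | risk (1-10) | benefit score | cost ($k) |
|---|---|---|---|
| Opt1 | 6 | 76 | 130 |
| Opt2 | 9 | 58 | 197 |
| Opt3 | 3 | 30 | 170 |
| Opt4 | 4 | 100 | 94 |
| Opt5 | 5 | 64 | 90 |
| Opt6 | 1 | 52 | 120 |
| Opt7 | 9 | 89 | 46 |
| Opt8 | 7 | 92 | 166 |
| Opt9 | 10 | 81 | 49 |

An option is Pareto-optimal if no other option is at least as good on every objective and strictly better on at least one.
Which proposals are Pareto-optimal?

Opt1: dominated by Opt4 (risk 4≤6, benefit score 100≥76, cost 94≤130).
Opt2: dominated by Opt1 (risk 6≤9, benefit score 76≥58, cost 130≤197).
Opt3: dominated by Opt6 (risk 1≤3, benefit score 52≥30, cost 120≤170).
Opt4: not dominated (best benefit score).
Opt5: not dominated.
Opt6: not dominated (best risk).
Opt7: not dominated (best cost).
Opt8: dominated by Opt4 (risk 4≤7, benefit score 100≥92, cost 94≤166).
Opt9: dominated by Opt7 (risk 9≤10, benefit score 89≥81, cost 46≤49).

Opt4, Opt5, Opt6, Opt7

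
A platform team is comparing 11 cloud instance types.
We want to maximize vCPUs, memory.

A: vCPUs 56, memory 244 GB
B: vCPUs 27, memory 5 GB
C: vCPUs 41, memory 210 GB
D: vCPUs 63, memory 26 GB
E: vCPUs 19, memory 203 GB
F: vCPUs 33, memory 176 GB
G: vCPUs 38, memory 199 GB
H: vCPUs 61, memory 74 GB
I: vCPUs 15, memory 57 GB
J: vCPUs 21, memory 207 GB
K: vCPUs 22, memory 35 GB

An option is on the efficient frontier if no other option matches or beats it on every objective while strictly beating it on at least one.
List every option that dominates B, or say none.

A: vCPUs 56≥27, memory 244≥5 — dominates B.
C: vCPUs 41≥27, memory 210≥5 — dominates B.
D: vCPUs 63≥27, memory 26≥5 — dominates B.
F: vCPUs 33≥27, memory 176≥5 — dominates B.
G: vCPUs 38≥27, memory 199≥5 — dominates B.
H: vCPUs 61≥27, memory 74≥5 — dominates B.
Others (E, I, J, K) are each worse than B on at least one objective.

A, C, D, F, G, H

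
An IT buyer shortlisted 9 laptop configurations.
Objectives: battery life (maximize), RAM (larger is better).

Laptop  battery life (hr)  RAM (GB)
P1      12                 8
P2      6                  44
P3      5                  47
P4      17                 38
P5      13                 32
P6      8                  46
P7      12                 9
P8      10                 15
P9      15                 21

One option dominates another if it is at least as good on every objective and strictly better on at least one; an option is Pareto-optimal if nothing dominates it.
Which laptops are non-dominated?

P1: dominated by P4 (battery life 17≥12, RAM 38≥8).
P2: dominated by P6 (battery life 8≥6, RAM 46≥44).
P3: not dominated (best RAM).
P4: not dominated (best battery life).
P5: dominated by P4 (battery life 17≥13, RAM 38≥32).
P6: not dominated.
P7: dominated by P4 (battery life 17≥12, RAM 38≥9).
P8: dominated by P4 (battery life 17≥10, RAM 38≥15).
P9: dominated by P4 (battery life 17≥15, RAM 38≥21).

P3, P4, P6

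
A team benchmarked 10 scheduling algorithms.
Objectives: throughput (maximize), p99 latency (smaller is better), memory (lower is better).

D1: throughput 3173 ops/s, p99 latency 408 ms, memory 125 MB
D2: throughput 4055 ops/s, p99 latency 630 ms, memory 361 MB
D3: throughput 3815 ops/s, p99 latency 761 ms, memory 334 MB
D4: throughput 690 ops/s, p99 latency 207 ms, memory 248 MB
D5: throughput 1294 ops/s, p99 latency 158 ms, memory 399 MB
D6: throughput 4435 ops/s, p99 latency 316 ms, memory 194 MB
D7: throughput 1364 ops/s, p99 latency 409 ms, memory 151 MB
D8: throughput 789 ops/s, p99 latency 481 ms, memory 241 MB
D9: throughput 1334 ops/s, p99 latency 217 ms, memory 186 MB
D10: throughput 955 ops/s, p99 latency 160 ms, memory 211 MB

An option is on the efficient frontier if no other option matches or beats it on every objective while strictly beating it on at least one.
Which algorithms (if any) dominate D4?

D10: throughput 955≥690, p99 latency 160≤207, memory 211≤248 — dominates D4.
Others (D1, D2, D3, D5, D6, D7, D8, D9) are each worse than D4 on at least one objective.

D10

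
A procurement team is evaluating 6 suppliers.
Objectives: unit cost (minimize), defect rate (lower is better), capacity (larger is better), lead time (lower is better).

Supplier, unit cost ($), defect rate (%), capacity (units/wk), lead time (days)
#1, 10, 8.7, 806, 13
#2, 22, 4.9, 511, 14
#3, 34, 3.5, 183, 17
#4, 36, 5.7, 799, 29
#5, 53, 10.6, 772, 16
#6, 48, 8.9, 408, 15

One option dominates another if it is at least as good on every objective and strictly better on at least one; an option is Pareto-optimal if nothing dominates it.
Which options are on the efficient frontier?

#1: not dominated (best unit cost).
#2: not dominated.
#3: not dominated (best defect rate).
#4: not dominated.
#5: dominated by #1 (unit cost 10≤53, defect rate 8.7≤10.6, capacity 806≥772, lead time 13≤16).
#6: dominated by #1 (unit cost 10≤48, defect rate 8.7≤8.9, capacity 806≥408, lead time 13≤15).

#1, #2, #3, #4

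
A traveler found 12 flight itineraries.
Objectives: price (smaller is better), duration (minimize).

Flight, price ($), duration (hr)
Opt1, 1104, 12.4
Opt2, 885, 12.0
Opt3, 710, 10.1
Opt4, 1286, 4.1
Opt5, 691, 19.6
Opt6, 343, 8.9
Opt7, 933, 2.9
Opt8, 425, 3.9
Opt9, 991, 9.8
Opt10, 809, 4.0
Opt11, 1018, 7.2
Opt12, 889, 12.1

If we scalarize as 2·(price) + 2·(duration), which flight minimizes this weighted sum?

Opt6

Opt1: 2·1104 + 2·12.4 = 2232.8
Opt2: 2·885 + 2·12.0 = 1794.0
Opt3: 2·710 + 2·10.1 = 1440.2
Opt4: 2·1286 + 2·4.1 = 2580.2
Opt5: 2·691 + 2·19.6 = 1421.2
Opt6: 2·343 + 2·8.9 = 703.8
Opt7: 2·933 + 2·2.9 = 1871.8
Opt8: 2·425 + 2·3.9 = 857.8
Opt9: 2·991 + 2·9.8 = 2001.6
Opt10: 2·809 + 2·4.0 = 1626.0
Opt11: 2·1018 + 2·7.2 = 2050.4
Opt12: 2·889 + 2·12.1 = 1802.2
Lowest: Opt6 at 703.8.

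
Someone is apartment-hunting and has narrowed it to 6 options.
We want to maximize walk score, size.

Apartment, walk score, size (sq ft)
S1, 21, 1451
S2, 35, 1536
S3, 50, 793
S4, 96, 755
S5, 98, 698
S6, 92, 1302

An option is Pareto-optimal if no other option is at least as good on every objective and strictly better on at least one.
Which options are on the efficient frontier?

S2, S4, S5, S6

S1: dominated by S2 (walk score 35≥21, size 1536≥1451).
S2: not dominated (best size).
S3: dominated by S6 (walk score 92≥50, size 1302≥793).
S4: not dominated.
S5: not dominated (best walk score).
S6: not dominated.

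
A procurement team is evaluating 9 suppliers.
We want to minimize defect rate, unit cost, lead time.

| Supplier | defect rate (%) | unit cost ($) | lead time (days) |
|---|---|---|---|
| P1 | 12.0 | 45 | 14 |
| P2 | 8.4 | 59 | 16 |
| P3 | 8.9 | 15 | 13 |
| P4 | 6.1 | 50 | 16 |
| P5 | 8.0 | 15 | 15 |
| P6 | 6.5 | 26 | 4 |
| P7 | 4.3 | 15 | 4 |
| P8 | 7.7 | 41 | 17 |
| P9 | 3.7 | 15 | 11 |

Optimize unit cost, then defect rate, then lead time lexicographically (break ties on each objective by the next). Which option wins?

First minimize unit cost: best is 15, kept {P3, P5, P7, P9}.
Then minimize defect rate: best is 3.7, kept {P9}.

P9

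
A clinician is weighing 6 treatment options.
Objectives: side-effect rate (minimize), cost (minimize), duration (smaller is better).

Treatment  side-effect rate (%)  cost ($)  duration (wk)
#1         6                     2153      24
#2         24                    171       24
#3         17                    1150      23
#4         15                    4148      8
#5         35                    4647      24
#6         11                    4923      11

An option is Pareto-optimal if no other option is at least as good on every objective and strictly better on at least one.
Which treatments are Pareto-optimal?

#1: not dominated (best side-effect rate).
#2: not dominated (best cost).
#3: not dominated.
#4: not dominated (best duration).
#5: dominated by #1 (side-effect rate 6≤35, cost 2153≤4647, duration 24≤24).
#6: not dominated.

#1, #2, #3, #4, #6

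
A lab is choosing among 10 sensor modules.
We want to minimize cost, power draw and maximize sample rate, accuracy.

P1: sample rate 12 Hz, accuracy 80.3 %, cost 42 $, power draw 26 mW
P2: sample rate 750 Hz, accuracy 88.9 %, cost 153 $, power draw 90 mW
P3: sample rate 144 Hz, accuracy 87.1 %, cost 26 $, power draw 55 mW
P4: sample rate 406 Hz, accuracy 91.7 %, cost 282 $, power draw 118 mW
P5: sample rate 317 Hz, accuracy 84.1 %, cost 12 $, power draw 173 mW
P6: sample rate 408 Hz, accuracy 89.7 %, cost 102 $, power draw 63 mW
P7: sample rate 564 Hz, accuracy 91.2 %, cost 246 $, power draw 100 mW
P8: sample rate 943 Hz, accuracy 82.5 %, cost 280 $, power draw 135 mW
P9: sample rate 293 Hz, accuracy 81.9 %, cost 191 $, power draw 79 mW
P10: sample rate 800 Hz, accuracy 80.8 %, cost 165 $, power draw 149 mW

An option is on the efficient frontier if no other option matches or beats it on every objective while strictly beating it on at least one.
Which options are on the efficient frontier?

P1: not dominated (best power draw).
P2: not dominated.
P3: not dominated.
P4: not dominated (best accuracy).
P5: not dominated (best cost).
P6: not dominated.
P7: not dominated.
P8: not dominated (best sample rate).
P9: dominated by P6 (sample rate 408≥293, accuracy 89.7≥81.9, cost 102≤191, power draw 63≤79).
P10: not dominated.

P1, P2, P3, P4, P5, P6, P7, P8, P10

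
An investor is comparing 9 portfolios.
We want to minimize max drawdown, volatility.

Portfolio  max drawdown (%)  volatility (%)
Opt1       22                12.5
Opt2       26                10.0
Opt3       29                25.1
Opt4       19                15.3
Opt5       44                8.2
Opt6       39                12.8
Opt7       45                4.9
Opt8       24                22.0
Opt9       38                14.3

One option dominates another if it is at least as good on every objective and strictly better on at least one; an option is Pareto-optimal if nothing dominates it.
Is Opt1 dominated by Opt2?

Opt2 vs Opt1: Opt2 is worse on max drawdown (26 vs 22), so it does not dominate Opt1.

No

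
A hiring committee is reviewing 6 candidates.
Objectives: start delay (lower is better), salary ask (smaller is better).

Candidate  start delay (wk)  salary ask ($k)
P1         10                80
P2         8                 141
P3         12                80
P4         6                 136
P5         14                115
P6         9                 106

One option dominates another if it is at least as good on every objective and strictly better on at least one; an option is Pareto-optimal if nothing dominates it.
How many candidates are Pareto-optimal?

3

P1: not dominated.
P2: dominated by P4 (start delay 6≤8, salary ask 136≤141).
P3: dominated by P1 (start delay 10≤12, salary ask 80≤80).
P4: not dominated (best start delay).
P5: dominated by P1 (start delay 10≤14, salary ask 80≤115).
P6: not dominated.
Pareto-optimal: P1, P4, P6 → 3.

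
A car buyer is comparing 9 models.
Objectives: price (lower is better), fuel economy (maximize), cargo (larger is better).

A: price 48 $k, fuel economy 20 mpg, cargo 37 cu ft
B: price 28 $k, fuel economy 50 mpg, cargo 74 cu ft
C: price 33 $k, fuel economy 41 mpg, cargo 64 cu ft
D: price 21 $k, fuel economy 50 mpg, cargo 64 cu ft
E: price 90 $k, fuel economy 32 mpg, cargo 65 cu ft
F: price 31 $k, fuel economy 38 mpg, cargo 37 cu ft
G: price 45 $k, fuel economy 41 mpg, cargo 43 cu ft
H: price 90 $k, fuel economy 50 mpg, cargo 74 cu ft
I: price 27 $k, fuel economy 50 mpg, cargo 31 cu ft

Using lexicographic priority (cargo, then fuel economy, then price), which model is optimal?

First maximize cargo: best is 74, kept {B, H}.
Then maximize fuel economy: best is 50, kept {B, H}.
Then minimize price: best is 28, kept {B}.

B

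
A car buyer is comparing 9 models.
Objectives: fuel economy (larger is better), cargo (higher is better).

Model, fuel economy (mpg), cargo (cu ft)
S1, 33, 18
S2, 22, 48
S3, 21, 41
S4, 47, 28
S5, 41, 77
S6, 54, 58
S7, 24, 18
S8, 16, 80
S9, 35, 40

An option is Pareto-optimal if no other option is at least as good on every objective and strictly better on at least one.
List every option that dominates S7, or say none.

S1: fuel economy 33≥24, cargo 18≥18 — dominates S7.
S4: fuel economy 47≥24, cargo 28≥18 — dominates S7.
S5: fuel economy 41≥24, cargo 77≥18 — dominates S7.
S6: fuel economy 54≥24, cargo 58≥18 — dominates S7.
S9: fuel economy 35≥24, cargo 40≥18 — dominates S7.
Others (S2, S3, S8) are each worse than S7 on at least one objective.

S1, S4, S5, S6, S9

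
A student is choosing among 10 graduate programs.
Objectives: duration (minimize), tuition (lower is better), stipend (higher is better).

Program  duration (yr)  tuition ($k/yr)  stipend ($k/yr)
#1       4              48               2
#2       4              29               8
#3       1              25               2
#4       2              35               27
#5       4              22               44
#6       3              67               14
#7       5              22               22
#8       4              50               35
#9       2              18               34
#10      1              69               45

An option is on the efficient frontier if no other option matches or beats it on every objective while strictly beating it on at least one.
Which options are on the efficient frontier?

#3, #5, #9, #10

#1: dominated by #2 (duration 4≤4, tuition 29≤48, stipend 8≥2).
#2: dominated by #5 (duration 4≤4, tuition 22≤29, stipend 44≥8).
#3: not dominated.
#4: dominated by #9 (duration 2≤2, tuition 18≤35, stipend 34≥27).
#5: not dominated.
#6: dominated by #4 (duration 2≤3, tuition 35≤67, stipend 27≥14).
#7: dominated by #5 (duration 4≤5, tuition 22≤22, stipend 44≥22).
#8: dominated by #5 (duration 4≤4, tuition 22≤50, stipend 44≥35).
#9: not dominated (best tuition).
#10: not dominated (best stipend).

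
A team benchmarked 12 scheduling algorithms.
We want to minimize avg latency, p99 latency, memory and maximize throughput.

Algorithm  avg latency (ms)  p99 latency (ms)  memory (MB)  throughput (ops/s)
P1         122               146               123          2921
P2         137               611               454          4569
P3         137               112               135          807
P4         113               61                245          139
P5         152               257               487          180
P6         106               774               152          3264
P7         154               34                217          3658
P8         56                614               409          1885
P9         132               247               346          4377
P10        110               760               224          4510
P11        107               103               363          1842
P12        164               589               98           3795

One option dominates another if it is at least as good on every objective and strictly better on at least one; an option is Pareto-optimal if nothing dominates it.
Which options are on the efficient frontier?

P1: not dominated.
P2: not dominated (best throughput).
P3: not dominated.
P4: not dominated.
P5: dominated by P1 (avg latency 122≤152, p99 latency 146≤257, memory 123≤487, throughput 2921≥180).
P6: not dominated.
P7: not dominated (best p99 latency).
P8: not dominated (best avg latency).
P9: not dominated.
P10: not dominated.
P11: not dominated.
P12: not dominated (best memory).

P1, P2, P3, P4, P6, P7, P8, P9, P10, P11, P12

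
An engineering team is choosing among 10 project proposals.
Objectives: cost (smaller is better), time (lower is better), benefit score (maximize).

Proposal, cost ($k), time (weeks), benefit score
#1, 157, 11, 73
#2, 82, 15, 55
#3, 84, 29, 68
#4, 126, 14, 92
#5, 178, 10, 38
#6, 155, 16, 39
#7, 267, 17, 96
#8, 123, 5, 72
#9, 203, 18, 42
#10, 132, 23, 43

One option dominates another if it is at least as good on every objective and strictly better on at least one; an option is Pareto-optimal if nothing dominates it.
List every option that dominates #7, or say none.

#1: worse on benefit score (73 vs 96).
#2: worse on benefit score (55 vs 96).
#3: worse on time (29 vs 17).
#4: worse on benefit score (92 vs 96).
#5: worse on benefit score (38 vs 96).
#6: worse on benefit score (39 vs 96).
#8: worse on benefit score (72 vs 96).
#9: worse on time (18 vs 17).
#10: worse on time (23 vs 17).
No option dominates #7.

none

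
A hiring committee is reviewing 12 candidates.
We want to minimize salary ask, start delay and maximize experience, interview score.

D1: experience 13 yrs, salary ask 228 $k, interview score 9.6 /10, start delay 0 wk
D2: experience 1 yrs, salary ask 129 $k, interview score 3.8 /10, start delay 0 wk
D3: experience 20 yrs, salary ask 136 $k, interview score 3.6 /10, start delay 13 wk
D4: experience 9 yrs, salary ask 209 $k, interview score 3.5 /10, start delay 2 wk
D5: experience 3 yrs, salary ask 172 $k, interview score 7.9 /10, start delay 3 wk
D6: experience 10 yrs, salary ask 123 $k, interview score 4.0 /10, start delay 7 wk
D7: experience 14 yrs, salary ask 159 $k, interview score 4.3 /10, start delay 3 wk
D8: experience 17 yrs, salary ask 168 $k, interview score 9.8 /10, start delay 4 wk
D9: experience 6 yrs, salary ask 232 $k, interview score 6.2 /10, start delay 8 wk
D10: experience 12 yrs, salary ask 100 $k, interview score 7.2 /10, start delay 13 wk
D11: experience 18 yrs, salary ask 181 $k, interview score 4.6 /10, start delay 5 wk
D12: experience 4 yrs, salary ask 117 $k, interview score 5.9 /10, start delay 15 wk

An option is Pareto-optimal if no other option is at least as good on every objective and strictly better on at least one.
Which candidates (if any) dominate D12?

D10: experience 12≥4, salary ask 100≤117, interview score 7.2≥5.9, start delay 13≤15 — dominates D12.
Others (D1, D2, D3, D4, D5, D6, D7, D8, D9, D11) are each worse than D12 on at least one objective.

D10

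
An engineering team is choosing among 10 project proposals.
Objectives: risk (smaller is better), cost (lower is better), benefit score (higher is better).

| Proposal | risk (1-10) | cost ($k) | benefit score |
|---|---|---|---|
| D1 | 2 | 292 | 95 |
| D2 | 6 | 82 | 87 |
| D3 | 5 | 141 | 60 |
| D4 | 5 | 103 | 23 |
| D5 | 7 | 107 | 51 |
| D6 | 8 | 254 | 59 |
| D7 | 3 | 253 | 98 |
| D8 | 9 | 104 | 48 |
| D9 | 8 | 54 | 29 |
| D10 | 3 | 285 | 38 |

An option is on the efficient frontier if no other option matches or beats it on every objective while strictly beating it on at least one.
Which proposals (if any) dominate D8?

D2

D2: risk 6≤9, cost 82≤104, benefit score 87≥48 — dominates D8.
Others (D1, D3, D4, D5, D6, D7, D9, D10) are each worse than D8 on at least one objective.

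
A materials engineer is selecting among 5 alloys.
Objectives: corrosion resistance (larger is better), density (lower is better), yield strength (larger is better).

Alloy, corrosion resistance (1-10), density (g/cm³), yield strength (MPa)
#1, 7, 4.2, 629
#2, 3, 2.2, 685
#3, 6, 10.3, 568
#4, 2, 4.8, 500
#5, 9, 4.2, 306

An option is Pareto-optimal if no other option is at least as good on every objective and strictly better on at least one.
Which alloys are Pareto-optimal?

#1: not dominated.
#2: not dominated (best density).
#3: dominated by #1 (corrosion resistance 7≥6, density 4.2≤10.3, yield strength 629≥568).
#4: dominated by #1 (corrosion resistance 7≥2, density 4.2≤4.8, yield strength 629≥500).
#5: not dominated (best corrosion resistance).

#1, #2, #5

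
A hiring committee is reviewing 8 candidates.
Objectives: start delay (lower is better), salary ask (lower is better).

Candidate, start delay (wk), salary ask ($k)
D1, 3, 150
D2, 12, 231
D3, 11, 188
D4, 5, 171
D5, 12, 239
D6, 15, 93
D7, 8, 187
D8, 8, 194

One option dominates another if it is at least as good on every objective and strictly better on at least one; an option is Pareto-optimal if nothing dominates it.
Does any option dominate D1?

D2: worse on start delay (12 vs 3).
D3: worse on start delay (11 vs 3).
D4: worse on start delay (5 vs 3).
D5: worse on start delay (12 vs 3).
D6: worse on start delay (15 vs 3).
D7: worse on start delay (8 vs 3).
D8: worse on start delay (8 vs 3).
No option is at least as good as D1 on every objective and strictly better on one.

No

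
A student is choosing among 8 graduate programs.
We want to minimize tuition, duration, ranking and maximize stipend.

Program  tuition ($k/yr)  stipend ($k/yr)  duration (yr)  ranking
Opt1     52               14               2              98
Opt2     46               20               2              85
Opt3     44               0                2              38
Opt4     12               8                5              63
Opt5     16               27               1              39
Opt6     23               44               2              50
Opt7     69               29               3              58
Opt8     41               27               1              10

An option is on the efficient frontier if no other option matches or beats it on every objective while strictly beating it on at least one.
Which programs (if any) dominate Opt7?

Opt6: tuition 23≤69, stipend 44≥29, duration 2≤3, ranking 50≤58 — dominates Opt7.
Others (Opt1, Opt2, Opt3, Opt4, Opt5, Opt8) are each worse than Opt7 on at least one objective.

Opt6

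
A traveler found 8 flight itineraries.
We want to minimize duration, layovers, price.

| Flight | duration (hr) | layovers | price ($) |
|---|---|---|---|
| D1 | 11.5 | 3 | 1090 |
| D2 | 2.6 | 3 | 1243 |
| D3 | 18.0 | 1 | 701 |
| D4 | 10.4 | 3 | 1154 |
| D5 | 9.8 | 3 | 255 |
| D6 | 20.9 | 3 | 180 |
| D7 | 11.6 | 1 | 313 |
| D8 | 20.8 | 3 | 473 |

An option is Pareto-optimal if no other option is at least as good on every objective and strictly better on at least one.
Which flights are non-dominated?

D1: dominated by D5 (duration 9.8≤11.5, layovers 3≤3, price 255≤1090).
D2: not dominated (best duration).
D3: dominated by D7 (duration 11.6≤18.0, layovers 1≤1, price 313≤701).
D4: dominated by D5 (duration 9.8≤10.4, layovers 3≤3, price 255≤1154).
D5: not dominated.
D6: not dominated (best price).
D7: not dominated.
D8: dominated by D5 (duration 9.8≤20.8, layovers 3≤3, price 255≤473).

D2, D5, D6, D7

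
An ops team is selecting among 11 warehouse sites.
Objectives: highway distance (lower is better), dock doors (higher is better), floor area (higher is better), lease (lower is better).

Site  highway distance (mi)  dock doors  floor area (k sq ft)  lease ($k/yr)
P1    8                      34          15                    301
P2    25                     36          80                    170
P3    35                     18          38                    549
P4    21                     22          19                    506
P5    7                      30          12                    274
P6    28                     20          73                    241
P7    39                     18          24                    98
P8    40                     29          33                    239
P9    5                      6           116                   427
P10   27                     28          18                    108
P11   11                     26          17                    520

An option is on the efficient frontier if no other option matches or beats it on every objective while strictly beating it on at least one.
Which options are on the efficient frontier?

P1: not dominated.
P2: not dominated (best dock doors).
P3: dominated by P2 (highway distance 25≤35, dock doors 36≥18, floor area 80≥38, lease 170≤549).
P4: not dominated.
P5: not dominated.
P6: dominated by P2 (highway distance 25≤28, dock doors 36≥20, floor area 80≥73, lease 170≤241).
P7: not dominated (best lease).
P8: dominated by P2 (highway distance 25≤40, dock doors 36≥29, floor area 80≥33, lease 170≤239).
P9: not dominated (best highway distance).
P10: not dominated.
P11: not dominated.

P1, P2, P4, P5, P7, P9, P10, P11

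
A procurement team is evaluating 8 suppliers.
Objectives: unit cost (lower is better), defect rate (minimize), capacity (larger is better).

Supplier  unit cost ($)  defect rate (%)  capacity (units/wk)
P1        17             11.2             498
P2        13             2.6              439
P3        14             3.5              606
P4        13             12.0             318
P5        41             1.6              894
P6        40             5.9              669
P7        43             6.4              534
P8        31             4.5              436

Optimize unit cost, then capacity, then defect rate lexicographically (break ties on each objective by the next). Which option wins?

First minimize unit cost: best is 13, kept {P2, P4}.
Then maximize capacity: best is 439, kept {P2}.

P2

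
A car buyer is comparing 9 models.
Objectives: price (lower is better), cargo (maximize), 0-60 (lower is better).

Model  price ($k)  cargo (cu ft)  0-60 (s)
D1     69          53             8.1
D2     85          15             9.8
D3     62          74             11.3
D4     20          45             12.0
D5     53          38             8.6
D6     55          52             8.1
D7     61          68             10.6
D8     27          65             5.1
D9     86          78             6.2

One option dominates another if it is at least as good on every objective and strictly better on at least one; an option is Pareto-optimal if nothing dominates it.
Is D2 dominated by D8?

Yes

D8 vs D2: price 27≤85, cargo 65≥15, 0-60 5.1≤9.8 — D8 is at least as good on every objective with at least one strict improvement.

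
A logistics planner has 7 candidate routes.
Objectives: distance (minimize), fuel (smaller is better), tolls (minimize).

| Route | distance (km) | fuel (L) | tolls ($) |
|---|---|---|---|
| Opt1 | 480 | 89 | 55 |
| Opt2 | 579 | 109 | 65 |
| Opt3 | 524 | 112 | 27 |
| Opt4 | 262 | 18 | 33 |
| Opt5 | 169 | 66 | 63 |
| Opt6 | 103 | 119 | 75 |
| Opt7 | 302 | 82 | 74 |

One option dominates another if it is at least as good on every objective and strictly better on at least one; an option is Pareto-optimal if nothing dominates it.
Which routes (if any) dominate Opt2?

Opt1: distance 480≤579, fuel 89≤109, tolls 55≤65 — dominates Opt2.
Opt4: distance 262≤579, fuel 18≤109, tolls 33≤65 — dominates Opt2.
Opt5: distance 169≤579, fuel 66≤109, tolls 63≤65 — dominates Opt2.
Others (Opt3, Opt6, Opt7) are each worse than Opt2 on at least one objective.

Opt1, Opt4, Opt5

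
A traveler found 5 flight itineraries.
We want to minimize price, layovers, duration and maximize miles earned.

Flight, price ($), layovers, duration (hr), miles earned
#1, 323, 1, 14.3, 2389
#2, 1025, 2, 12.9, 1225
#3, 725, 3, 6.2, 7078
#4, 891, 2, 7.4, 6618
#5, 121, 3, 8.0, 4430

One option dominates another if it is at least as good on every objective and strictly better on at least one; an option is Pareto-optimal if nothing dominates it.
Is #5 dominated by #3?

No

#3 vs #5: #3 is worse on price (725 vs 121), so it does not dominate #5.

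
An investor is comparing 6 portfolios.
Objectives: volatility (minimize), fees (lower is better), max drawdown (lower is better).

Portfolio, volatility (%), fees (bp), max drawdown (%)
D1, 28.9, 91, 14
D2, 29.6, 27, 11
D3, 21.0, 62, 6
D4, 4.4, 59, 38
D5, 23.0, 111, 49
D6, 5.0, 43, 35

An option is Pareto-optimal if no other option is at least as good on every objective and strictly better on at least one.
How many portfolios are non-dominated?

D1: dominated by D3 (volatility 21.0≤28.9, fees 62≤91, max drawdown 6≤14).
D2: not dominated (best fees).
D3: not dominated (best max drawdown).
D4: not dominated (best volatility).
D5: dominated by D3 (volatility 21.0≤23.0, fees 62≤111, max drawdown 6≤49).
D6: not dominated.
Pareto-optimal: D2, D3, D4, D6 → 4.

4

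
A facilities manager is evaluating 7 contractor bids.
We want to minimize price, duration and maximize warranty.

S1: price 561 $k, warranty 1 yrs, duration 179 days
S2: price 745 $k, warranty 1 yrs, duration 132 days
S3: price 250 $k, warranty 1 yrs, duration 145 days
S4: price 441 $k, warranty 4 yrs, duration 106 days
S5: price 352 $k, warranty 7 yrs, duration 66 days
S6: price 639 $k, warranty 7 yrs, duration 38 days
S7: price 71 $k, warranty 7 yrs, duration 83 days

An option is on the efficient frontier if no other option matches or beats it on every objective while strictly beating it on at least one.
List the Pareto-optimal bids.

S5, S6, S7

S1: dominated by S3 (price 250≤561, warranty 1≥1, duration 145≤179).
S2: dominated by S4 (price 441≤745, warranty 4≥1, duration 106≤132).
S3: dominated by S7 (price 71≤250, warranty 7≥1, duration 83≤145).
S4: dominated by S5 (price 352≤441, warranty 7≥4, duration 66≤106).
S5: not dominated.
S6: not dominated (best duration).
S7: not dominated (best price).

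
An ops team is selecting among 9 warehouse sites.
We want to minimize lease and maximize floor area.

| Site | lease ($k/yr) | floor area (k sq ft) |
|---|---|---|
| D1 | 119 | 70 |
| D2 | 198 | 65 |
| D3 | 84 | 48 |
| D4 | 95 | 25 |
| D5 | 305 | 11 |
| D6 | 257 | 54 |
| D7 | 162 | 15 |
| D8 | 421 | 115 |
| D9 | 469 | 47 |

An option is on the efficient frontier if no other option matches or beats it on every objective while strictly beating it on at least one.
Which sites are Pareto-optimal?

D1, D3, D8

D1: not dominated.
D2: dominated by D1 (lease 119≤198, floor area 70≥65).
D3: not dominated (best lease).
D4: dominated by D3 (lease 84≤95, floor area 48≥25).
D5: dominated by D1 (lease 119≤305, floor area 70≥11).
D6: dominated by D1 (lease 119≤257, floor area 70≥54).
D7: dominated by D1 (lease 119≤162, floor area 70≥15).
D8: not dominated (best floor area).
D9: dominated by D1 (lease 119≤469, floor area 70≥47).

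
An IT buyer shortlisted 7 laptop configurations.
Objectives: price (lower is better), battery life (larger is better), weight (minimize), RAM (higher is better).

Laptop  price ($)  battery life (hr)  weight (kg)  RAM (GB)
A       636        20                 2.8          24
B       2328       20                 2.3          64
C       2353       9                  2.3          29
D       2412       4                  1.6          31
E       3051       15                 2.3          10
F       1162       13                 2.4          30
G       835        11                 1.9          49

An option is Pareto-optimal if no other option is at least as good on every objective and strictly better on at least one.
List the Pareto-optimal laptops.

A, B, D, F, G

A: not dominated (best price).
B: not dominated (best RAM).
C: dominated by B (price 2328≤2353, battery life 20≥9, weight 2.3≤2.3, RAM 64≥29).
D: not dominated (best weight).
E: dominated by B (price 2328≤3051, battery life 20≥15, weight 2.3≤2.3, RAM 64≥10).
F: not dominated.
G: not dominated.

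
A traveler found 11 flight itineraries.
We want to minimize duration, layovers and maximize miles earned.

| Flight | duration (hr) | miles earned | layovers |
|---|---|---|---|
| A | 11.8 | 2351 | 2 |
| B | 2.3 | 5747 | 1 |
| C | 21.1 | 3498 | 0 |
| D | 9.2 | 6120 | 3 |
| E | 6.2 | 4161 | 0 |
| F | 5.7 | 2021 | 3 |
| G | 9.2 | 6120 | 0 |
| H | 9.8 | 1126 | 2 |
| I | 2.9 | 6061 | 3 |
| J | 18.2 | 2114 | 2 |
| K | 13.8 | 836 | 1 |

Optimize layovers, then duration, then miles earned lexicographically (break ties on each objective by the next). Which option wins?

First minimize layovers: best is 0, kept {C, E, G}.
Then minimize duration: best is 6.2, kept {E}.

E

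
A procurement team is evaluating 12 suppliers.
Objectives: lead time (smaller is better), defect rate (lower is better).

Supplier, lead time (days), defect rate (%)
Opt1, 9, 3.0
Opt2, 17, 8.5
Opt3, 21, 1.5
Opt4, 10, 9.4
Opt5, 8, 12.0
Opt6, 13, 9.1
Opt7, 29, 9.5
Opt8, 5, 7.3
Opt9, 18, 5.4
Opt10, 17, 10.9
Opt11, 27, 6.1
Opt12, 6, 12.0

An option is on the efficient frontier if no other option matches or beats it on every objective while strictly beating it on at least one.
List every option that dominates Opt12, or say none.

Opt8

Opt8: lead time 5≤6, defect rate 7.3≤12.0 — dominates Opt12.
Others (Opt1, Opt2, Opt3, Opt4, Opt5, Opt6, Opt7, Opt9, Opt10, Opt11) are each worse than Opt12 on at least one objective.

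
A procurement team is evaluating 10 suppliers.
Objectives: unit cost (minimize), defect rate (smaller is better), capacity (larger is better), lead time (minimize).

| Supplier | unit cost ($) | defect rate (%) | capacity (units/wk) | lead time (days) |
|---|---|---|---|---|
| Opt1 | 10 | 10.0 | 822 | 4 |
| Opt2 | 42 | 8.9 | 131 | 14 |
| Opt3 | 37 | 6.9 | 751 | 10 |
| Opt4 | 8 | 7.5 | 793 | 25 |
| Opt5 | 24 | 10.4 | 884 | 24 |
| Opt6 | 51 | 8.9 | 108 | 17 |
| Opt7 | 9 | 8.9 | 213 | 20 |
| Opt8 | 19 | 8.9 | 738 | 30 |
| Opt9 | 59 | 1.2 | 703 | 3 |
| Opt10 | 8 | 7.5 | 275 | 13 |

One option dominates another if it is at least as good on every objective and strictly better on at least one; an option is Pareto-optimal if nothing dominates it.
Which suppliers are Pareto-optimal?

Opt1: not dominated.
Opt2: dominated by Opt3 (unit cost 37≤42, defect rate 6.9≤8.9, capacity 751≥131, lead time 10≤14).
Opt3: not dominated.
Opt4: not dominated.
Opt5: not dominated (best capacity).
Opt6: dominated by Opt2 (unit cost 42≤51, defect rate 8.9≤8.9, capacity 131≥108, lead time 14≤17).
Opt7: dominated by Opt10 (unit cost 8≤9, defect rate 7.5≤8.9, capacity 275≥213, lead time 13≤20).
Opt8: dominated by Opt4 (unit cost 8≤19, defect rate 7.5≤8.9, capacity 793≥738, lead time 25≤30).
Opt9: not dominated (best defect rate).
Opt10: not dominated.

Opt1, Opt3, Opt4, Opt5, Opt9, Opt10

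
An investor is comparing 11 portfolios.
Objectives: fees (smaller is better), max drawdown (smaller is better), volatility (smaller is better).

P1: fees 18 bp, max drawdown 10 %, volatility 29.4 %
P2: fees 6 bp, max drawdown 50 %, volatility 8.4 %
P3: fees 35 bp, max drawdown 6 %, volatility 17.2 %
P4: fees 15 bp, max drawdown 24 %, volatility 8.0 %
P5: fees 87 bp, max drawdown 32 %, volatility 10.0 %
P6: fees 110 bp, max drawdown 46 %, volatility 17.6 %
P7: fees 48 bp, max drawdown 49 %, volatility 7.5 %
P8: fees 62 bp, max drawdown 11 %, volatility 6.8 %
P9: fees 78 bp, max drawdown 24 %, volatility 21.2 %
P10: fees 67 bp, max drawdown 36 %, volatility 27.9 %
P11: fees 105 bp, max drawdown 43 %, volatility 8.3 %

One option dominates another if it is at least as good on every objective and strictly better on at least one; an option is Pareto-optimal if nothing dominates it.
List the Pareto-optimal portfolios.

P1, P2, P3, P4, P7, P8

P1: not dominated.
P2: not dominated (best fees).
P3: not dominated (best max drawdown).
P4: not dominated.
P5: dominated by P4 (fees 15≤87, max drawdown 24≤32, volatility 8.0≤10.0).
P6: dominated by P3 (fees 35≤110, max drawdown 6≤46, volatility 17.2≤17.6).
P7: not dominated.
P8: not dominated (best volatility).
P9: dominated by P3 (fees 35≤78, max drawdown 6≤24, volatility 17.2≤21.2).
P10: dominated by P3 (fees 35≤67, max drawdown 6≤36, volatility 17.2≤27.9).
P11: dominated by P4 (fees 15≤105, max drawdown 24≤43, volatility 8.0≤8.3).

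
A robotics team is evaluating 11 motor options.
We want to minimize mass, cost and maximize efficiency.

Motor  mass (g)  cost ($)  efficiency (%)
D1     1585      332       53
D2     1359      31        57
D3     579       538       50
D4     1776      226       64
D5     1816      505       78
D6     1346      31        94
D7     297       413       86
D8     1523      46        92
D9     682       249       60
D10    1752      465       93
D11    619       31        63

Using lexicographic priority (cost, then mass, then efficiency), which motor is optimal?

First minimize cost: best is 31, kept {D2, D6, D11}.
Then minimize mass: best is 619, kept {D11}.

D11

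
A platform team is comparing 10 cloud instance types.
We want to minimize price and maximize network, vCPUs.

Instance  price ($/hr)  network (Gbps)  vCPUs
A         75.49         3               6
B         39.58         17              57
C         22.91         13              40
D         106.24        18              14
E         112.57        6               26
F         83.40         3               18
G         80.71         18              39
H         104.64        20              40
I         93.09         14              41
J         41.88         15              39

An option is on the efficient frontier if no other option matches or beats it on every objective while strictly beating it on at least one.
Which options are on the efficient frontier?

A: dominated by B (price 39.58≤75.49, network 17≥3, vCPUs 57≥6).
B: not dominated (best vCPUs).
C: not dominated (best price).
D: dominated by G (price 80.71≤106.24, network 18≥18, vCPUs 39≥14).
E: dominated by B (price 39.58≤112.57, network 17≥6, vCPUs 57≥26).
F: dominated by B (price 39.58≤83.40, network 17≥3, vCPUs 57≥18).
G: not dominated.
H: not dominated (best network).
I: dominated by B (price 39.58≤93.09, network 17≥14, vCPUs 57≥41).
J: dominated by B (price 39.58≤41.88, network 17≥15, vCPUs 57≥39).

B, C, G, H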